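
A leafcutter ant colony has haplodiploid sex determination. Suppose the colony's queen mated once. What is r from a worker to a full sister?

0.75

Haplodiploid full sisters inherit their father's entire haploid genome identically (contributing 1/2) and on average half of their mother's contribution (1/2 · 1/2 = 1/4); r = 1/2 + 1/4 = 3/4.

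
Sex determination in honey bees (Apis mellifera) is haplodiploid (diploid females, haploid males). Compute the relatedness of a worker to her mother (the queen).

One meiotic link between diploid queen and diploid daughter: r = 1/2.

0.5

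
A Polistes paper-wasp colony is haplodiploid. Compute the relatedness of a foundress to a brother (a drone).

0.25

Her haploid brother carries none of their father's genes and a random half of their mother's genome; that half matches the maternal half of her own genome with probability 1/2: r = 1/2 · 1/2 = 1/4.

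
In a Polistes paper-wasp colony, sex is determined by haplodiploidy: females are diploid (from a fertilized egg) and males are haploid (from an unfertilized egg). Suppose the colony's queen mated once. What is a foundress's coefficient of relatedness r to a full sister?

Haplodiploid full sisters inherit their father's entire haploid genome identically (contributing 1/2) and on average half of their mother's contribution (1/2 · 1/2 = 1/4); r = 1/2 + 1/4 = 3/4.

0.75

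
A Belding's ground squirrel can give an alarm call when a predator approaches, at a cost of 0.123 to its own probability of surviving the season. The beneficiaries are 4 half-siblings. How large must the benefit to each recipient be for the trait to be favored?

0.123

r to a half-sibling = 1/4 (half-sibs share one parent — one path of length 2: r = (1/2)^2 = 1/4).
Hamilton's rule with n recipients of equal r: n·r·B > C, so B > C/(n·r) = 0.123/(4·0.25) = 0.123.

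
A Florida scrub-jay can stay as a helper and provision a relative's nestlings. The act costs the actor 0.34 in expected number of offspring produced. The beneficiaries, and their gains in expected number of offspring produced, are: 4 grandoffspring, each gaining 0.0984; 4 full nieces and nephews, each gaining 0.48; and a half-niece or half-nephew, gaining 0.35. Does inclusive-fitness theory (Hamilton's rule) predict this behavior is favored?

Hamilton's rule: the trait is favored when the sum of r·B over every recipient exceeds the actor's cost C.
r to a grandoffspring = 0.25 (two parent–offspring links: r = (1/2)^2 = 1/4).
r to a full niece or nephew = 0.25 (full aunt/uncle↔niece/nephew: two paths of length 3 through the shared grandparent pair: r = 2·(1/2)^3 = 1/4).
r to a half-niece or half-nephew = 1/8 (half-aunt/uncle↔niece/nephew: one path of length 3: r = (1/2)^3 = 1/8).
Summing one r·B term per recipient: 4·0.25·0.0984 + 4·0.25·0.48 + 1·0.125·0.35 = 0.62215.
0.62215 > 0.34: the indirect benefit exceeds the cost.

Yes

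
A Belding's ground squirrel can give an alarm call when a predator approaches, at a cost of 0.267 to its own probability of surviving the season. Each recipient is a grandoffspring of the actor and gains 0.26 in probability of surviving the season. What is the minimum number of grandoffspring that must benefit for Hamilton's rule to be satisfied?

r to a grandoffspring = 0.25 (two parent–offspring links: r = (1/2)^2 = 1/4).
Hamilton's rule: n·r·B > C  ⇒  n > C/(r·B) = 0.267/(0.25·0.26) = 4.108.
The smallest integer exceeding 4.108 is 5.

5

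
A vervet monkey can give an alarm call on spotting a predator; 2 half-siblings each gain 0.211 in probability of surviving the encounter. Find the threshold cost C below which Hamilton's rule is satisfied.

0.1055

r to a half-sibling = 1/4 (half-sibs share one parent — one path of length 2: r = (1/2)^2 = 1/4).
Hamilton's rule: n·r·B > C, so the trait is favored while C < n·r·B = 2·0.25·0.211 = 0.1055.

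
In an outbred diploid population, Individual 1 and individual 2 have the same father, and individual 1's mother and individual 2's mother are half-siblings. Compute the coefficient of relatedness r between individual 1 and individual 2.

0.3125

Wright's path rule: contributions from independent ancestry routes add.
Individual 1 and individual 2 are related in two ways: half-sibs through their shared father (r = 1/4) and half first cousins through their mothers (r = 1/16).
r = 1/4 + 1/16 = 5/16 = 0.3125.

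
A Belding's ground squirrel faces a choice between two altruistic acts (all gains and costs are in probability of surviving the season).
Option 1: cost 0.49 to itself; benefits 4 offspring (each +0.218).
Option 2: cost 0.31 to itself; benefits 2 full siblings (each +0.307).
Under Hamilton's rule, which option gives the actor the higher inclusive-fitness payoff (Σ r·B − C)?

Option 1: r to an offspring = 0.5.
Option 1: Σ r·B − C = (4·0.5·0.218) − 0.49 = -0.054.
Option 2: r to a full sibling = 0.5.
Option 2: Σ r·B − C = (2·0.5·0.307) − 0.31 = -0.003.
Option 2 has the higher net inclusive-fitness payoff.

Option 2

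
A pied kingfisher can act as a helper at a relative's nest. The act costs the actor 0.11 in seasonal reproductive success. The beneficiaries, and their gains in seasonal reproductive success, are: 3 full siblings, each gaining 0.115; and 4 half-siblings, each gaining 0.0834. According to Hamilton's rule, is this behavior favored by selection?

Hamilton's rule: the trait is favored when the sum of r·B over every recipient exceeds the actor's cost C.
r to a full sibling = 0.5 (full sibs share both parents — two paths of length 2: r = 2·(1/2)^2 = 1/2).
r to a half-sibling = 0.25 (half-sibs share one parent — one path of length 2: r = (1/2)^2 = 1/4).
Summing one r·B term per recipient: 3·0.5·0.115 + 4·0.25·0.0834 = 0.2559.
0.2559 > 0.11: the indirect benefit exceeds the cost.

Yes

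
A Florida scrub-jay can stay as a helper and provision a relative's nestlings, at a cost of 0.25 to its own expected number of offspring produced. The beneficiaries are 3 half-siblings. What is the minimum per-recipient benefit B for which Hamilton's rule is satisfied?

r to a half-sibling = 1/4 (half-sibs share one parent — one path of length 2: r = (1/2)^2 = 1/4).
Hamilton's rule with n recipients of equal r: n·r·B > C, so B > C/(n·r) = 0.25/(3·0.25) = 0.3333.

0.3333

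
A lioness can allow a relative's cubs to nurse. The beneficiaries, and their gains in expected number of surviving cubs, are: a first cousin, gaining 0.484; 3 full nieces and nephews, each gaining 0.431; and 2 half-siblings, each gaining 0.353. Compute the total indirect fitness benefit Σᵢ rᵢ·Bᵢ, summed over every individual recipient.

r to a first cousin = 1/8 (first cousins share one grandparent pair — two paths of length 4: r = 2·(1/2)^4 = 1/8).
r to a full niece or nephew = 1/4 (full aunt/uncle↔niece/nephew: two paths of length 3 through the shared grandparent pair: r = 2·(1/2)^3 = 1/4).
r to a half-sibling = 0.25 (half-sibs share one parent — one path of length 2: r = (1/2)^2 = 1/4).
Summing one r·B term per recipient: 1·0.125·0.484 + 3·0.25·0.431 + 2·0.25·0.353 = 0.56025.

0.56025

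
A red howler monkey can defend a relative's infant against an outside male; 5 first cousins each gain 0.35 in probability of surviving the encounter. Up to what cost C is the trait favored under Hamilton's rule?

0.21875

r to a first cousin = 0.125 (first cousins share one grandparent pair — two paths of length 4: r = 2·(1/2)^4 = 1/8).
Hamilton's rule: n·r·B > C, so the trait is favored while C < n·r·B = 5·0.125·0.35 = 0.21875.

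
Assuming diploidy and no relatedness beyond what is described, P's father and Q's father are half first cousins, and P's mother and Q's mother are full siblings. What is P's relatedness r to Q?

0.140625

Relatedness sums over independent paths through distinct common ancestors.
P and Q are related in two ways: half second cousins through their fathers (r = 1/64) and first cousins through their mothers (r = 1/8).
r = 1/64 + 1/8 = 0.140625.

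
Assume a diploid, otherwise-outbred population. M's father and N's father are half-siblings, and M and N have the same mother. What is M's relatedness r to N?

Wright's path rule: contributions from independent ancestry routes add.
M and N are related in two ways: half first cousins through their fathers (r = 1/16) and half-sibs through their shared mother (r = 1/4).
r = 1/16 + 1/4 = 5/16 = 0.3125.

0.3125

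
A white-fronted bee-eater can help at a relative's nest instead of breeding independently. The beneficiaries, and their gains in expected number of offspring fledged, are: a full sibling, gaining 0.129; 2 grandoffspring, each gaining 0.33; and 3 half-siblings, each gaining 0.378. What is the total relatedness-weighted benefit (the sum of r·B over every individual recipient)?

0.513

r to a full sibling = 0.5 (full sibs share both parents — two paths of length 2: r = 2·(1/2)^2 = 1/2).
r to a grandoffspring = 1/4 (two parent–offspring links: r = (1/2)^2 = 1/4).
r to a half-sibling = 1/4 (half-sibs share one parent — one path of length 2: r = (1/2)^2 = 1/4).
Summing one r·B term per recipient: 1·0.5·0.129 + 2·0.25·0.33 + 3·0.25·0.378 = 0.513.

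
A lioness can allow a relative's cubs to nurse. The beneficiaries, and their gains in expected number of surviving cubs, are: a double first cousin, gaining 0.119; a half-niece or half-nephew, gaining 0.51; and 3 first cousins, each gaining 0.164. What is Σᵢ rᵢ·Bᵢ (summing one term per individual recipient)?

0.155

r to a double first cousin = 1/4 (double first cousins share both grandparent pairs — four paths of length 4: r = 4·(1/2)^4 = 1/4).
r to a half-niece or half-nephew = 1/8 (half-aunt/uncle↔niece/nephew: one path of length 3: r = (1/2)^3 = 1/8).
r to a first cousin = 0.125 (first cousins share one grandparent pair — two paths of length 4: r = 2·(1/2)^4 = 1/8).
Summing one r·B term per recipient: 1·0.25·0.119 + 1·0.125·0.51 + 3·0.125·0.164 = 0.155.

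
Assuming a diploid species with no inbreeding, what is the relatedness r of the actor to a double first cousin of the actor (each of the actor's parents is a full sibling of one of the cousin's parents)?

0.25

Each parent–offspring link contributes a factor of 1/2, and independent paths through distinct common ancestors add.
Double first cousins share both grandparent pairs — four paths of length 4: r = 4·(1/2)^4 = 1/4.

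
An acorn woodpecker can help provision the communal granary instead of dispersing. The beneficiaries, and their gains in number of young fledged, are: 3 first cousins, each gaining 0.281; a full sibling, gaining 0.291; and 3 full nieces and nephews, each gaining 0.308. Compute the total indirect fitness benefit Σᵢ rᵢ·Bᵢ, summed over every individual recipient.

r to a first cousin = 0.125 (first cousins share one grandparent pair — two paths of length 4: r = 2·(1/2)^4 = 1/8).
r to a full sibling = 1/2 (full sibs share both parents — two paths of length 2: r = 2·(1/2)^2 = 1/2).
r to a full niece or nephew = 1/4 (full aunt/uncle↔niece/nephew: two paths of length 3 through the shared grandparent pair: r = 2·(1/2)^3 = 1/4).
Summing one r·B term per recipient: 3·0.125·0.281 + 1·0.5·0.291 + 3·0.25·0.308 = 0.481875.

0.481875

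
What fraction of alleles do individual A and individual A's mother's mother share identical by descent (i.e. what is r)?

0.25

Each parent–offspring link contributes a factor of 1/2, and independent paths through distinct common ancestors add.
Two parent–offspring links: r = (1/2)^2 = 1/4.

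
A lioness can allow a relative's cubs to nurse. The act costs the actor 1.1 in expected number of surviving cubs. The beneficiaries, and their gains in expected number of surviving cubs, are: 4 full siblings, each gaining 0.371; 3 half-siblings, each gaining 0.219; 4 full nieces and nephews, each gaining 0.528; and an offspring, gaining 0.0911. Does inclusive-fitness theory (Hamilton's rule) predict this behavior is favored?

Yes

Hamilton's rule: the trait is favored when the sum of r·B over every recipient exceeds the actor's cost C.
r to a full sibling = 0.5 (full sibs share both parents — two paths of length 2: r = 2·(1/2)^2 = 1/2).
r to a half-sibling = 1/4 (half-sibs share one parent — one path of length 2: r = (1/2)^2 = 1/4).
r to a full niece or nephew = 0.25 (full aunt/uncle↔niece/nephew: two paths of length 3 through the shared grandparent pair: r = 2·(1/2)^3 = 1/4).
r to an offspring = 0.5 (one parent–offspring link: r = (1/2)^1 = 1/2).
Summing one r·B term per recipient: 4·0.5·0.371 + 3·0.25·0.219 + 4·0.25·0.528 + 1·0.5·0.0911 = 1.4798.
1.4798 > 1.1: the indirect benefit exceeds the cost.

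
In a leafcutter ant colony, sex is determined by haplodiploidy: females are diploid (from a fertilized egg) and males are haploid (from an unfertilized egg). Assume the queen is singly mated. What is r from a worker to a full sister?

0.75

Haplodiploid full sisters inherit their father's entire haploid genome identically (contributing 1/2) and on average half of their mother's contribution (1/2 · 1/2 = 1/4); r = 1/2 + 1/4 = 3/4.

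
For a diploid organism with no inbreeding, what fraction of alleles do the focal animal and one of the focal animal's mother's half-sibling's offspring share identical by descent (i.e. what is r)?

0.0625

Each parent–offspring link contributes a factor of 1/2, and independent paths through distinct common ancestors add.
Half first cousins share one grandparent — one path of length 4: r = (1/2)^4 = 1/16.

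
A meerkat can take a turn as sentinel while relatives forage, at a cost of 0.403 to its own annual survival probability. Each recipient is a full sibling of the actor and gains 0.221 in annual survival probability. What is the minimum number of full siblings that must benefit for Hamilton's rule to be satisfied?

4

r to a full sibling = 1/2 (full sibs share both parents — two paths of length 2: r = 2·(1/2)^2 = 1/2).
Hamilton's rule: n·r·B > C  ⇒  n > C/(r·B) = 0.403/(0.5·0.221) = 3.647.
The smallest integer exceeding 3.647 is 4.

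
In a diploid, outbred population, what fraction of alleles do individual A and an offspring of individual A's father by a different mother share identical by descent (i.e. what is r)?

Each parent–offspring link contributes a factor of 1/2, and independent paths through distinct common ancestors add.
Half-sibs share one parent — one path of length 2: r = (1/2)^2 = 1/4.

0.25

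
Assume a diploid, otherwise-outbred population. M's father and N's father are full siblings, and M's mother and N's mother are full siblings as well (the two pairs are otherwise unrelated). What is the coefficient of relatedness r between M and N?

0.25

With two independent routes of shared ancestry, r is the sum of the two contributions.
M and N are related in two ways: first cousins through their fathers (r = 1/8) and first cousins through their mothers (r = 1/8) — i.e. double first cousins.
r = 1/8 + 1/8 = 0.25.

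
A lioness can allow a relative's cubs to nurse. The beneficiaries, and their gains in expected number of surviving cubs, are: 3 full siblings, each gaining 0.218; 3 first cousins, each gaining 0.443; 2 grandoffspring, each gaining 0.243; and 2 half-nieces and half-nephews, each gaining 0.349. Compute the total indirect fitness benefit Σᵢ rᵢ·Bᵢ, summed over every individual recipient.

0.701875

r to a full sibling = 1/2 (full sibs share both parents — two paths of length 2: r = 2·(1/2)^2 = 1/2).
r to a first cousin = 0.125 (first cousins share one grandparent pair — two paths of length 4: r = 2·(1/2)^4 = 1/8).
r to a grandoffspring = 0.25 (two parent–offspring links: r = (1/2)^2 = 1/4).
r to a half-niece or half-nephew = 1/8 (half-aunt/uncle↔niece/nephew: one path of length 3: r = (1/2)^3 = 1/8).
Summing one r·B term per recipient: 3·0.5·0.218 + 3·0.125·0.443 + 2·0.25·0.243 + 2·0.125·0.349 = 0.701875.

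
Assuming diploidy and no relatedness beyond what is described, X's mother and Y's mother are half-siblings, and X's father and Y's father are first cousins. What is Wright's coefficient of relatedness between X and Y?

Relatedness sums over independent paths through distinct common ancestors.
X and Y are related in two ways: half first cousins through their mothers (r = 1/16) and second cousins through their fathers (r = 1/32).
r = 1/16 + 1/32 = 0.09375.

0.09375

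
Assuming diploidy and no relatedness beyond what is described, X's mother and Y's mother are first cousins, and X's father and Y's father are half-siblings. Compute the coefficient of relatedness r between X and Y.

0.09375

Independent pedigree routes through distinct common ancestors add.
X and Y are related in two ways: second cousins through their mothers (r = 1/32) and half first cousins through their fathers (r = 1/16).
r = 1/32 + 1/16 = 3/32 = 0.09375.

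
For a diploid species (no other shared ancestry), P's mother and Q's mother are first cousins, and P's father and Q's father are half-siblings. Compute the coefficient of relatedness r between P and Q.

0.09375

Independent pedigree routes through distinct common ancestors add.
P and Q are related in two ways: second cousins through their mothers (r = 1/32) and half first cousins through their fathers (r = 1/16).
r = 1/32 + 1/16 = 3/32 = 0.09375.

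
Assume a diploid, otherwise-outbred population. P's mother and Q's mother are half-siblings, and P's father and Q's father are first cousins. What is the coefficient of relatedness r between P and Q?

0.09375

With two independent routes of shared ancestry, r is the sum of the two contributions.
P and Q are related in two ways: half first cousins through their mothers (r = 1/16) and second cousins through their fathers (r = 1/32).
r = 1/16 + 1/32 = 3/32 = 0.09375.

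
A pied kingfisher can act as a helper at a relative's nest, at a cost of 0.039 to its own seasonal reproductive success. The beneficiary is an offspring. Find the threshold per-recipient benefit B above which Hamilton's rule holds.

0.078

r to an offspring = 0.5 (one parent–offspring link: r = (1/2)^1 = 1/2).
Hamilton's rule with n recipients of equal r: n·r·B > C, so B > C/(n·r) = 0.039/(1·0.5) = 0.078.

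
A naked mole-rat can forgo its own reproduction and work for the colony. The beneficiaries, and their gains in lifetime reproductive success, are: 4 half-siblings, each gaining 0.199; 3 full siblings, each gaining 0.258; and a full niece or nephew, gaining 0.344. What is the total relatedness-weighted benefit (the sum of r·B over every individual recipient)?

0.672

r to a half-sibling = 1/4 (half-sibs share one parent — one path of length 2: r = (1/2)^2 = 1/4).
r to a full sibling = 0.5 (full sibs share both parents — two paths of length 2: r = 2·(1/2)^2 = 1/2).
r to a full niece or nephew = 1/4 (full aunt/uncle↔niece/nephew: two paths of length 3 through the shared grandparent pair: r = 2·(1/2)^3 = 1/4).
Summing one r·B term per recipient: 4·0.25·0.199 + 3·0.5·0.258 + 1·0.25·0.344 = 0.672.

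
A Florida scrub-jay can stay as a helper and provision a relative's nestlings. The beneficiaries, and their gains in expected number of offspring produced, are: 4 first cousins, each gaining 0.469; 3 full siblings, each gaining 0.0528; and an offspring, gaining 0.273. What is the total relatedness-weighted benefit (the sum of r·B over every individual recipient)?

0.4502

r to a first cousin = 0.125 (first cousins share one grandparent pair — two paths of length 4: r = 2·(1/2)^4 = 1/8).
r to a full sibling = 1/2 (full sibs share both parents — two paths of length 2: r = 2·(1/2)^2 = 1/2).
r to an offspring = 0.5 (one parent–offspring link: r = (1/2)^1 = 1/2).
Summing one r·B term per recipient: 4·0.125·0.469 + 3·0.5·0.0528 + 1·0.5·0.273 = 0.4502.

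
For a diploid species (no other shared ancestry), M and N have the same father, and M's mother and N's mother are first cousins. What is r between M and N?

Independent pedigree routes through distinct common ancestors add.
M and N are related in two ways: half-sibs through their shared father (r = 1/4) and second cousins through their mothers (r = 1/32).
r = 1/4 + 1/32 = 0.28125.

0.28125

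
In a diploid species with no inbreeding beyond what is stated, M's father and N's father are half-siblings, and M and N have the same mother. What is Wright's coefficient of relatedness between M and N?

Relatedness sums over independent paths through distinct common ancestors.
M and N are related in two ways: half first cousins through their fathers (r = 1/16) and half-sibs through their shared mother (r = 1/4).
r = 1/16 + 1/4 = 5/16 = 0.3125.

0.3125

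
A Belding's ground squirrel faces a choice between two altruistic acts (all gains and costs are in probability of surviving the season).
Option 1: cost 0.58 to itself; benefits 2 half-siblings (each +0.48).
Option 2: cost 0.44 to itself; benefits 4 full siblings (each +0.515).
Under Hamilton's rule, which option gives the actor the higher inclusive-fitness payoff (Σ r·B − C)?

Option 2

Option 1: r to a half-sibling = 0.25.
Option 1: Σ r·B − C = (2·0.25·0.48) − 0.58 = -0.34.
Option 2: r to a full sibling = 0.5.
Option 2: Σ r·B − C = (4·0.5·0.515) − 0.44 = 0.59.
Option 2 has the higher net inclusive-fitness payoff.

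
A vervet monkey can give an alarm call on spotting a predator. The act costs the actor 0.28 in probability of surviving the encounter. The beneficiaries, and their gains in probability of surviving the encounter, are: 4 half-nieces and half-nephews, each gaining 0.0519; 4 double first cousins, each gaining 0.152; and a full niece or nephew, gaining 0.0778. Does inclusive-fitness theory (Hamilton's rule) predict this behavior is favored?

Hamilton's rule: the trait is favored when the sum of r·B over every recipient exceeds the actor's cost C.
r to a half-niece or half-nephew = 0.125 (half-aunt/uncle↔niece/nephew: one path of length 3: r = (1/2)^3 = 1/8).
r to a double first cousin = 0.25 (double first cousins share both grandparent pairs — four paths of length 4: r = 4·(1/2)^4 = 1/4).
r to a full niece or nephew = 0.25 (full aunt/uncle↔niece/nephew: two paths of length 3 through the shared grandparent pair: r = 2·(1/2)^3 = 1/4).
Summing one r·B term per recipient: 4·0.125·0.0519 + 4·0.25·0.152 + 1·0.25·0.0778 = 0.1974.
0.1974 < 0.28: the indirect benefit is less than the cost.

No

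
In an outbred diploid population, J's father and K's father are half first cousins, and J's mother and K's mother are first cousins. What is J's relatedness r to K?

0.046875

Relatedness sums over independent paths through distinct common ancestors.
J and K are related in two ways: half second cousins through their fathers (r = 1/64) and second cousins through their mothers (r = 1/32).
r = 1/64 + 1/32 = 3/64 = 0.046875.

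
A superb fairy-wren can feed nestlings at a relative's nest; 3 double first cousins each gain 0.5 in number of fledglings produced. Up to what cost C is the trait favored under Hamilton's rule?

0.375

r to a double first cousin = 0.25 (double first cousins share both grandparent pairs — four paths of length 4: r = 4·(1/2)^4 = 1/4).
Hamilton's rule: n·r·B > C, so the trait is favored while C < n·r·B = 3·0.25·0.5 = 0.375.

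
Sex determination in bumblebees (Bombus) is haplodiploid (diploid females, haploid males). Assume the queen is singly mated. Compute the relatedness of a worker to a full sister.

0.75

Haplodiploid full sisters inherit their father's entire haploid genome identically (contributing 1/2) and on average half of their mother's contribution (1/2 · 1/2 = 1/4); r = 1/2 + 1/4 = 3/4.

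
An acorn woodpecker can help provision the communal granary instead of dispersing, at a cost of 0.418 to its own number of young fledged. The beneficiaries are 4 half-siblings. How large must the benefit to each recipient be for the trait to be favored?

r to a half-sibling = 1/4 (half-sibs share one parent — one path of length 2: r = (1/2)^2 = 1/4).
Hamilton's rule with n recipients of equal r: n·r·B > C, so B > C/(n·r) = 0.418/(4·0.25) = 0.418.

0.418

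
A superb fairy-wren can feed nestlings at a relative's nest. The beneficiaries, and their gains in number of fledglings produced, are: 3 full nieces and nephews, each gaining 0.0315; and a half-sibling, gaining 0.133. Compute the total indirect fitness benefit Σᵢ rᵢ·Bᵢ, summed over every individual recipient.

0.056875

r to a full niece or nephew = 0.25 (full aunt/uncle↔niece/nephew: two paths of length 3 through the shared grandparent pair: r = 2·(1/2)^3 = 1/4).
r to a half-sibling = 1/4 (half-sibs share one parent — one path of length 2: r = (1/2)^2 = 1/4).
Summing one r·B term per recipient: 3·0.25·0.0315 + 1·0.25·0.133 = 0.056875.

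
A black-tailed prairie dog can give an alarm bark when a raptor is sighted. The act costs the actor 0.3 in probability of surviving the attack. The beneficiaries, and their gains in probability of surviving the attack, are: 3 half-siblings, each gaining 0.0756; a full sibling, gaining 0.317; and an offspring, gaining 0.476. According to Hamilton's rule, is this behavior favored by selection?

Hamilton's rule: the trait is favored when the sum of r·B over every recipient exceeds the actor's cost C.
r to a half-sibling = 0.25 (half-sibs share one parent — one path of length 2: r = (1/2)^2 = 1/4).
r to a full sibling = 0.5 (full sibs share both parents — two paths of length 2: r = 2·(1/2)^2 = 1/2).
r to an offspring = 0.5 (one parent–offspring link: r = (1/2)^1 = 1/2).
Summing one r·B term per recipient: 3·0.25·0.0756 + 1·0.5·0.317 + 1·0.5·0.476 = 0.4532.
0.4532 > 0.3: the indirect benefit exceeds the cost.

Yes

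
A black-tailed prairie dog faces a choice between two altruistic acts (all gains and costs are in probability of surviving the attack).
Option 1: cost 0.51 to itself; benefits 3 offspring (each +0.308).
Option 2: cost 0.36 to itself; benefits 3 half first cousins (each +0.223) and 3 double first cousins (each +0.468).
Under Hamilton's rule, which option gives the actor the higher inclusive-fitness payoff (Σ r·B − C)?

Option 2

Option 1: r to an offspring = 0.5.
Option 1: Σ r·B − C = (3·0.5·0.308) − 0.51 = -0.048.
Option 2: r to a half first cousin = 0.0625.
Option 2: r to a double first cousin = 0.25.
Option 2: Σ r·B − C = (3·0.0625·0.223 + 3·0.25·0.468) − 0.36 = 0.0328125.
Option 2 has the higher net inclusive-fitness payoff.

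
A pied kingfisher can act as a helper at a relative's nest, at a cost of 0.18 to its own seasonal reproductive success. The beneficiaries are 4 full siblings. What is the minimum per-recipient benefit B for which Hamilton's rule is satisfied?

0.09

r to a full sibling = 0.5 (full sibs share both parents — two paths of length 2: r = 2·(1/2)^2 = 1/2).
Hamilton's rule with n recipients of equal r: n·r·B > C, so B > C/(n·r) = 0.18/(4·0.5) = 0.09.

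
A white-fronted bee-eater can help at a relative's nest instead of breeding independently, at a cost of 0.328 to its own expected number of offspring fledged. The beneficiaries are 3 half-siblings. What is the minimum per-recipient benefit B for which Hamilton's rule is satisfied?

r to a half-sibling = 1/4 (half-sibs share one parent — one path of length 2: r = (1/2)^2 = 1/4).
Hamilton's rule with n recipients of equal r: n·r·B > C, so B > C/(n·r) = 0.328/(3·0.25) = 0.4373.

0.4373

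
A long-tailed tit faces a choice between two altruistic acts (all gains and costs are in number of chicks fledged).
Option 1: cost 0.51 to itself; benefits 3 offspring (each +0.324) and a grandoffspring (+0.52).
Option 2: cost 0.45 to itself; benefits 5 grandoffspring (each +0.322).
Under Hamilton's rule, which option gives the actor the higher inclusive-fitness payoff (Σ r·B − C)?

Option 1: r to an offspring = 0.5.
Option 1: r to a grandoffspring = 0.25.
Option 1: Σ r·B − C = (3·0.5·0.324 + 1·0.25·0.52) − 0.51 = 0.106.
Option 2: r to a grandoffspring = 0.25.
Option 2: Σ r·B − C = (5·0.25·0.322) − 0.45 = -0.0475.
Option 1 has the higher net inclusive-fitness payoff.

Option 1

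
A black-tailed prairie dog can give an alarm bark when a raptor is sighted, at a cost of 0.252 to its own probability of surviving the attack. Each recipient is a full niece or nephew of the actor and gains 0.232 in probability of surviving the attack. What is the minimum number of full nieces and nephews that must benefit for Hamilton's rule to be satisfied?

5

r to a full niece or nephew = 0.25 (full aunt/uncle↔niece/nephew: two paths of length 3 through the shared grandparent pair: r = 2·(1/2)^3 = 1/4).
Hamilton's rule: n·r·B > C  ⇒  n > C/(r·B) = 0.252/(0.25·0.232) = 4.345.
The smallest integer exceeding 4.345 is 5.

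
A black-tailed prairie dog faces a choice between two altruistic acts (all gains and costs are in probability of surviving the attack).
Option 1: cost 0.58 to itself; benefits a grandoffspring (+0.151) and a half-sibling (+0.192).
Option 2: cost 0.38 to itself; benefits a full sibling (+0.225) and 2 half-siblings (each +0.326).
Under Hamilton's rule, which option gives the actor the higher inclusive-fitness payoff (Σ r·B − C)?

Option 1: r to a grandoffspring = 0.25.
Option 1: r to a half-sibling = 0.25.
Option 1: Σ r·B − C = (1·0.25·0.151 + 1·0.25·0.192) − 0.58 = -0.49425.
Option 2: r to a full sibling = 0.5.
Option 2: r to a half-sibling = 0.25.
Option 2: Σ r·B − C = (1·0.5·0.225 + 2·0.25·0.326) − 0.38 = -0.1045.
Option 2 has the higher net inclusive-fitness payoff.

Option 2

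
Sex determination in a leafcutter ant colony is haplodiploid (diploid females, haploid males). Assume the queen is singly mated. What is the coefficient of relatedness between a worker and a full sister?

Haplodiploid full sisters inherit their father's entire haploid genome identically (contributing 1/2) and on average half of their mother's contribution (1/2 · 1/2 = 1/4); r = 1/2 + 1/4 = 3/4.

0.75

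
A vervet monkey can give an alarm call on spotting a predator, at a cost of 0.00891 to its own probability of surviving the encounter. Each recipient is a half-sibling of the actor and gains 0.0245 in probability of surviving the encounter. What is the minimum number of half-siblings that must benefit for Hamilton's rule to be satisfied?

r to a half-sibling = 1/4 (half-sibs share one parent — one path of length 2: r = (1/2)^2 = 1/4).
Hamilton's rule: n·r·B > C  ⇒  n > C/(r·B) = 0.00891/(0.25·0.0245) = 1.455.
The smallest integer exceeding 1.455 is 2.

2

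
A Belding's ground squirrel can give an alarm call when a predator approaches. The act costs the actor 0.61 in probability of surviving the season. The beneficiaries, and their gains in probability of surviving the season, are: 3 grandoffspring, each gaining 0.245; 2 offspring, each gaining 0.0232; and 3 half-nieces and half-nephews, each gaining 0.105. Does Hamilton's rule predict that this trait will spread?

No

Hamilton's rule: the trait is favored when the sum of r·B over every recipient exceeds the actor's cost C.
r to a grandoffspring = 0.25 (two parent–offspring links: r = (1/2)^2 = 1/4).
r to an offspring = 1/2 (one parent–offspring link: r = (1/2)^1 = 1/2).
r to a half-niece or half-nephew = 1/8 (half-aunt/uncle↔niece/nephew: one path of length 3: r = (1/2)^3 = 1/8).
Summing one r·B term per recipient: 3·0.25·0.245 + 2·0.5·0.0232 + 3·0.125·0.105 = 0.246325.
0.246325 < 0.61: the indirect benefit is less than the cost.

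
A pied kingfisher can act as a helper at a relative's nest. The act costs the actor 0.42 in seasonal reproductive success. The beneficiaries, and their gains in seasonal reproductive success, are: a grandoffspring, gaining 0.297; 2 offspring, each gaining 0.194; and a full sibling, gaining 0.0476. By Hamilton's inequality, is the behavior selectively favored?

No

Hamilton's rule: the trait is favored when the sum of r·B over every recipient exceeds the actor's cost C.
r to a grandoffspring = 1/4 (two parent–offspring links: r = (1/2)^2 = 1/4).
r to an offspring = 1/2 (one parent–offspring link: r = (1/2)^1 = 1/2).
r to a full sibling = 1/2 (full sibs share both parents — two paths of length 2: r = 2·(1/2)^2 = 1/2).
Summing one r·B term per recipient: 1·0.25·0.297 + 2·0.5·0.194 + 1·0.5·0.0476 = 0.29205.
0.29205 < 0.42: the indirect benefit is less than the cost.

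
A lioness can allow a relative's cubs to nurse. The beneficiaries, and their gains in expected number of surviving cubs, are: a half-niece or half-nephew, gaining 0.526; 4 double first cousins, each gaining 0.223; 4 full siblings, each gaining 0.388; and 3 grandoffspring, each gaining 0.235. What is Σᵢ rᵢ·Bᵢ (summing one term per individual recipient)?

r to a half-niece or half-nephew = 0.125 (half-aunt/uncle↔niece/nephew: one path of length 3: r = (1/2)^3 = 1/8).
r to a double first cousin = 1/4 (double first cousins share both grandparent pairs — four paths of length 4: r = 4·(1/2)^4 = 1/4).
r to a full sibling = 0.5 (full sibs share both parents — two paths of length 2: r = 2·(1/2)^2 = 1/2).
r to a grandoffspring = 0.25 (two parent–offspring links: r = (1/2)^2 = 1/4).
Summing one r·B term per recipient: 1·0.125·0.526 + 4·0.25·0.223 + 4·0.5·0.388 + 3·0.25·0.235 = 1.241.

1.241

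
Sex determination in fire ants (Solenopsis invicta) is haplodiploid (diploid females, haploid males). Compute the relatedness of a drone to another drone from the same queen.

0.5

Haploid brothers each carry a random half of the queen's diploid genome, so on average they share half: r = 1/2.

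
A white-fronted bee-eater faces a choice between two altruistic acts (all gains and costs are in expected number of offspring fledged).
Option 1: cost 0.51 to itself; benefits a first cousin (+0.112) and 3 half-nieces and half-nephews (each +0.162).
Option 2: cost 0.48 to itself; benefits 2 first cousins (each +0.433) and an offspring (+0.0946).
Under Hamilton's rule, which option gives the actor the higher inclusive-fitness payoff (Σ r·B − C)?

Option 2

Option 1: r to a first cousin = 0.125.
Option 1: r to a half-niece or half-nephew = 0.125.
Option 1: Σ r·B − C = (1·0.125·0.112 + 3·0.125·0.162) − 0.51 = -0.43525.
Option 2: r to a first cousin = 0.125.
Option 2: r to an offspring = 0.5.
Option 2: Σ r·B − C = (2·0.125·0.433 + 1·0.5·0.0946) − 0.48 = -0.32445.
Option 2 has the higher net inclusive-fitness payoff.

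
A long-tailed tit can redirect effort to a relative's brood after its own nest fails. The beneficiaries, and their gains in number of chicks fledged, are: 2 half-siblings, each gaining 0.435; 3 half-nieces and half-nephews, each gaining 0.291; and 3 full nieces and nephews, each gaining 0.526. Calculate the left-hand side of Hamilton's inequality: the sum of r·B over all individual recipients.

0.721125

r to a half-sibling = 0.25 (half-sibs share one parent — one path of length 2: r = (1/2)^2 = 1/4).
r to a half-niece or half-nephew = 0.125 (half-aunt/uncle↔niece/nephew: one path of length 3: r = (1/2)^3 = 1/8).
r to a full niece or nephew = 1/4 (full aunt/uncle↔niece/nephew: two paths of length 3 through the shared grandparent pair: r = 2·(1/2)^3 = 1/4).
Summing one r·B term per recipient: 2·0.25·0.435 + 3·0.125·0.291 + 3·0.25·0.526 = 0.721125.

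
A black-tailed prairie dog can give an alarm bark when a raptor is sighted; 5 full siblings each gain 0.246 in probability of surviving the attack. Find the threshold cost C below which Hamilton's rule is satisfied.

0.615

r to a full sibling = 1/2 (full sibs share both parents — two paths of length 2: r = 2·(1/2)^2 = 1/2).
Hamilton's rule: n·r·B > C, so the trait is favored while C < n·r·B = 5·0.5·0.246 = 0.615.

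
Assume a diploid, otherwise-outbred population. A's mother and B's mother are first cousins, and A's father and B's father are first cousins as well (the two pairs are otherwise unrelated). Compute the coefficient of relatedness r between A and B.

0.0625

Wright's path rule: contributions from independent ancestry routes add.
A and B are related in two ways: second cousins through their mothers (r = 1/32) and second cousins through their fathers (r = 1/32).
r = 1/32 + 1/32 = 1/16 = 0.0625.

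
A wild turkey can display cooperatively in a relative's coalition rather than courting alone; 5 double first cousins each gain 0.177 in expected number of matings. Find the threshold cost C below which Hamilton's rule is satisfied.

r to a double first cousin = 1/4 (double first cousins share both grandparent pairs — four paths of length 4: r = 4·(1/2)^4 = 1/4).
Hamilton's rule: n·r·B > C, so the trait is favored while C < n·r·B = 5·0.25·0.177 = 0.22125.

0.22125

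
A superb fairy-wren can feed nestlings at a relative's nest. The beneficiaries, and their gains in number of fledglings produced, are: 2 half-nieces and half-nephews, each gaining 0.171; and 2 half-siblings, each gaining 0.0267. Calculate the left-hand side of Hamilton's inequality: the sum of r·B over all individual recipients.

0.0561

r to a half-niece or half-nephew = 1/8 (half-aunt/uncle↔niece/nephew: one path of length 3: r = (1/2)^3 = 1/8).
r to a half-sibling = 0.25 (half-sibs share one parent — one path of length 2: r = (1/2)^2 = 1/4).
Summing one r·B term per recipient: 2·0.125·0.171 + 2·0.25·0.0267 = 0.0561.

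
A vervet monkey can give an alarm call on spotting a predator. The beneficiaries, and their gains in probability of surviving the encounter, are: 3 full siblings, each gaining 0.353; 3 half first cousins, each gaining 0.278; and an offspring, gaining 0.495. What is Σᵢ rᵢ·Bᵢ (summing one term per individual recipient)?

r to a full sibling = 0.5 (full sibs share both parents — two paths of length 2: r = 2·(1/2)^2 = 1/2).
r to a half first cousin = 0.0625 (half first cousins share one grandparent — one path of length 4: r = (1/2)^4 = 1/16).
r to an offspring = 0.5 (one parent–offspring link: r = (1/2)^1 = 1/2).
Summing one r·B term per recipient: 3·0.5·0.353 + 3·0.0625·0.278 + 1·0.5·0.495 = 0.829125.

0.829125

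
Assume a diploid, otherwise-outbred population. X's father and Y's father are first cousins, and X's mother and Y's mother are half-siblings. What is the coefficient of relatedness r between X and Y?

0.09375

With two independent routes of shared ancestry, r is the sum of the two contributions.
X and Y are related in two ways: second cousins through their fathers (r = 1/32) and half first cousins through their mothers (r = 1/16).
r = 1/32 + 1/16 = 0.09375.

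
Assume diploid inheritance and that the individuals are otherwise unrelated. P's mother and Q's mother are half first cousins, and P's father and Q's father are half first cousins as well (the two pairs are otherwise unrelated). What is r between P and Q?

0.03125

With two independent routes of shared ancestry, r is the sum of the two contributions.
P and Q are related in two ways: half second cousins through their mothers (r = 1/64) and half second cousins through their fathers (r = 1/64).
r = 1/64 + 1/64 = 0.03125.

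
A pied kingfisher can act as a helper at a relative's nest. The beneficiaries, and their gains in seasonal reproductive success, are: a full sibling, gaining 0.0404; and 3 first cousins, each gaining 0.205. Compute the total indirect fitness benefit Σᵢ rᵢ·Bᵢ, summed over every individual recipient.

0.097075

r to a full sibling = 1/2 (full sibs share both parents — two paths of length 2: r = 2·(1/2)^2 = 1/2).
r to a first cousin = 1/8 (first cousins share one grandparent pair — two paths of length 4: r = 2·(1/2)^4 = 1/8).
Summing one r·B term per recipient: 1·0.5·0.0404 + 3·0.125·0.205 = 0.097075.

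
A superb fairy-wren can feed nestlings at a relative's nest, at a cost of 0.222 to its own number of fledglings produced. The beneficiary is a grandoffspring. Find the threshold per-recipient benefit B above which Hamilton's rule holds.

0.888

r to a grandoffspring = 0.25 (two parent–offspring links: r = (1/2)^2 = 1/4).
Hamilton's rule with n recipients of equal r: n·r·B > C, so B > C/(n·r) = 0.222/(1·0.25) = 0.888.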